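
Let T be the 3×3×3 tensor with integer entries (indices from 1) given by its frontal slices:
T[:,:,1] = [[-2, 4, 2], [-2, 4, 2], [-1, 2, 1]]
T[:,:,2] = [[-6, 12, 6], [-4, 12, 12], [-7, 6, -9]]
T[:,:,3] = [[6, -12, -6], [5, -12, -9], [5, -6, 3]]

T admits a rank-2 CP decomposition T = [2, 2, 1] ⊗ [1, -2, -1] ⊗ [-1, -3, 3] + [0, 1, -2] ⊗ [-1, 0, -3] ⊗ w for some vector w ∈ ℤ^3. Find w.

Subtract the known terms from T to get the rank-1 residual R = [0, 1, -2] ⊗ [-1, 0, -3] ⊗ w, so R[i,j,k] = a[i]·b[j]·w[k]. Pick indices with nonzero a[2]·b[1] = (1)·(-1) = -1. Only the fibre through (2,1,·) is needed: R[2,1,:] = T[2,1,:] − Σₗ aₗ[2]bₗ[1]cₗ = [-2, -4, 5] − (2)·(1)·[-1, -3, 3] = [0, 2, -1]. Then w[k] = R[2,1,k] / -1 for each k, giving w = [0, 2, -1] / -1 = [0, -2, 1].

w = [0, -2, 1]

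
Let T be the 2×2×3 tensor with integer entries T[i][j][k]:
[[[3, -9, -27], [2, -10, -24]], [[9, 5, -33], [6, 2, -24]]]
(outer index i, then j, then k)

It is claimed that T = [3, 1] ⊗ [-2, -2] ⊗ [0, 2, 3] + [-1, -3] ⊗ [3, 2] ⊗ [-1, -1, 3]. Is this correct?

Reconstruct entrywise from the claimed factors. For example, T[0,0,1] = -9 and Σₗ aₗ[0]bₗ[0]cₗ[1] = (3)·(-2)·(2) + (-1)·(3)·(-1) = -9; checking all 12 entries, every one matches. The claim holds.

Yes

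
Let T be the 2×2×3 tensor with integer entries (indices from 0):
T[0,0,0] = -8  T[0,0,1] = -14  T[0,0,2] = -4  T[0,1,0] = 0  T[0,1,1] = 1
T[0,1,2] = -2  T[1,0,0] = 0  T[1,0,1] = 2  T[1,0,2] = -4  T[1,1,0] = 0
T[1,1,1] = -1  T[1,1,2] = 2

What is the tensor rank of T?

Lower bound: in the mode-1 unfolding of T (rows indexed by i, columns by (j,k)) the 2×2 minor on rows i ∈ {0, 1}, columns (j,k) ∈ {(0,0), (0,1)} is det [[-8, -14], [0, 2]] = -16 ≠ 0, so that unfolding has rank ≥ 2 and hence rank(T) ≥ 2 (CP rank is at least every unfolding rank, though it can be larger).
Upper bound: with S_k = T[:,:,k], the two rank-1 terms a₁b₁ᵀ, a₂b₂ᵀ are the rank-1 members of the pencil x·S₀ + y·S₁.
det(x·S₀ + y·S₁) is 8·xy + 12·y² = 4·(2·x + 3·y)(y), vanishing at (x:y) = (3:-2) and (1:0).
M₁ = 3·S₀ − 2·S₁ = [[4, -2], [-4, 2]] = 2·(1, -1)(2, -1)ᵀ and M₂ = S₀ = [[-8, 0], [0, 0]] = (-8)·(1, 0)(1, 0)ᵀ, so take a₁ = (1, -1), b₁ = (2, -1), a₂ = (1, 0), b₂ = (1, 0).
Each slice is an integer combination of E₁ = a₁b₁ᵀ and E₂ = a₂b₂ᵀ: S₀ = −8·E₂, S₁ = −E₁ − 12·E₂, S₂ = 2·E₁ − 8·E₂; reading off coefficients, c₁ = (0, -1, 2) and c₂ = (-8, -12, -8).
Hence T = (1, -1) (x) (2, -1) (x) (0, -1, 2) + (1, 0) (x) (1, 0) (x) (-8, -12, -8), so rank(T) ≤ 2.
These bounds meet, so rank(T) = 2.

2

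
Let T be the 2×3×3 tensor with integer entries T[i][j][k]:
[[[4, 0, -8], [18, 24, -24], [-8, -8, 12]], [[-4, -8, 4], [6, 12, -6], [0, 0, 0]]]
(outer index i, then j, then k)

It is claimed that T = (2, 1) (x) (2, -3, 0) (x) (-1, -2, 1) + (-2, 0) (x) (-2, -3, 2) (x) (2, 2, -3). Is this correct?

No

Reconstruct entry (1,0,0) from the claimed factors: Σₗ aₗ[1]bₗ[0]cₗ[0] = (1)·(2)·(-1) + (0)·(-2)·(2) = -2, but T[1,0,0] = -4. The claim is false.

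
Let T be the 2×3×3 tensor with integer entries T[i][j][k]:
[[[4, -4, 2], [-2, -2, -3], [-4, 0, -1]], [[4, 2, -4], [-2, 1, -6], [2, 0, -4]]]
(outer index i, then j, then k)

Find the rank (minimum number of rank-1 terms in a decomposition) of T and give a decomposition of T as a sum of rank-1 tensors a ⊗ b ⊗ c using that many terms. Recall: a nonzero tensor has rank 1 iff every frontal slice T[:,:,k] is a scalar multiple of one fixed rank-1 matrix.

rank(T) = 3

Lower bound: the mode-3 unfolding of T (rows indexed by k, columns by (i,j) = (0,0), (0,1), (0,2), (1,0), (1,1), (1,2)) is [[4, -2, -4, 4, -2, 2], [-4, -2, 0, 2, 1, 0], [2, -3, -1, -4, -6, -4]].
There the 3×3 minor on rows k ∈ {0, 1, 2}, columns (i,j) ∈ {(0,0), (0,1), (0,2)} is det [[4, -2, -4], [-4, -2, 0], [2, -3, -1]] = -48 ≠ 0, so this unfolding has rank ≥ 3; CP rank is at least every unfolding rank, so rank(T) ≥ 3. (Flattening ranks never certify an upper bound on CP rank; for that we must actually write T with 3 rank-1 terms.)
Upper bound: T is a sum of 3 rank-1 terms, T = [1, -2] ⊗ [2, 1, 1] ⊗ [-2, 0, 1] + [1, 1] ⊗ [0, 2, 1] ⊗ [-2, 0, -2] + [2, -1] ⊗ [2, 1, 0] ⊗ [2, -1, 0] (one valid choice — decompositions are not unique — normalised so each a, b is primitive with positive first nonzero entry; check it by expanding all entries), so rank(T) ≤ 3.
These bounds meet, so rank(T) = 3.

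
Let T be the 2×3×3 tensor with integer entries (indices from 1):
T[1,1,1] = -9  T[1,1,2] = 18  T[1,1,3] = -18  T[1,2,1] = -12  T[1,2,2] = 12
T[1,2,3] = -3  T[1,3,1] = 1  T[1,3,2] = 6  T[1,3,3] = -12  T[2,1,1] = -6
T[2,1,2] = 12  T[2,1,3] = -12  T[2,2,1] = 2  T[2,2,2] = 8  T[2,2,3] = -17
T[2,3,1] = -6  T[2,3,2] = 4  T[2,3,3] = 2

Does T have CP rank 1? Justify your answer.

No

The mode-1 unfolding of T (rows indexed by i, columns by (j,k) = (1,1), (1,2), (1,3), (2,1), (2,2), (2,3), (3,1), (3,2), (3,3)) is [[-9, 18, -18, -12, 12, -3, 1, 6, -12], [-6, 12, -12, 2, 8, -17, -6, 4, 2]].
There the 2×2 minor on rows i ∈ {1, 2}, columns (j,k) ∈ {(1,1), (2,1)} is det [[-9, -12], [-6, 2]] = -90 ≠ 0, so this unfolding has rank ≥ 2; CP rank is at least every unfolding rank, so rank(T) ≥ 2.
In particular rank(T) ≥ 2 > 1, so T is not rank-1.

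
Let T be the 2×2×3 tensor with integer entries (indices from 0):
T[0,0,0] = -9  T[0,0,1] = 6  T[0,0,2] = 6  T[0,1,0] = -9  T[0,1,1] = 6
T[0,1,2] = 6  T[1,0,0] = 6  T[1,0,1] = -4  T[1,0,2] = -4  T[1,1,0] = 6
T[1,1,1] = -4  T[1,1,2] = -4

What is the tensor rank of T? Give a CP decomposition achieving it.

Lower bound: T ≠ 0 (e.g. T[0,0,0] = -9), so rank(T) ≥ 1.
Upper bound: if T = a ∘ b ∘ c then every fibre of T is a multiple of the corresponding factor, so read the factors off the fibres through the nonzero entry T[0,0,0] = -9.
The mode-1 fibre T[:,0,0] = [-9, 6] gives a = [3, -2] (primitive direction); the mode-2 fibre T[0,:,0] = [-9, -9] gives b = [1, 1]; then c[k] = T[0,0,k] / (a[0]·b[0]) = [-9, 6, 6] / 3 = [-3, 2, 2].
Expanding [3, -2] ∘ [1, 1] ∘ [-3, 2, 2] reproduces all 12 entries of T, so T = [3, -2] ∘ [1, 1] ∘ [-3, 2, 2] and rank(T) ≤ 1.
These bounds meet, so rank(T) = 1.
Check entry T[0,1,0] = -9: (3)·(1)·(-3) = -9.

rank(T) = 1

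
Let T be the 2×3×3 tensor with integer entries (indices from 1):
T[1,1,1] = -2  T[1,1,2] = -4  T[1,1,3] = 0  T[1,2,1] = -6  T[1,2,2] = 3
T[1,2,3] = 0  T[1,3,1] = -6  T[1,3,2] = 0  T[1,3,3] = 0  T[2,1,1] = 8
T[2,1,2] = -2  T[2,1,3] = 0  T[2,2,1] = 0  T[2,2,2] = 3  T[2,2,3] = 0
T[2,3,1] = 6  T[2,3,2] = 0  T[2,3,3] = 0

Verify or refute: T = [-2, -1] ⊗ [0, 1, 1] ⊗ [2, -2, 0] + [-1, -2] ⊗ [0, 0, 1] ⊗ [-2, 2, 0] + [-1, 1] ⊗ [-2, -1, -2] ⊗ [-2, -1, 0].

Reconstruct entry (1,1,1) from the claimed factors: Σₗ aₗ[1]bₗ[1]cₗ[1] = (-2)·(0)·(2) + (-1)·(0)·(-2) + (-1)·(-2)·(-2) = -4, but T[1,1,1] = -2. The claim is false.

No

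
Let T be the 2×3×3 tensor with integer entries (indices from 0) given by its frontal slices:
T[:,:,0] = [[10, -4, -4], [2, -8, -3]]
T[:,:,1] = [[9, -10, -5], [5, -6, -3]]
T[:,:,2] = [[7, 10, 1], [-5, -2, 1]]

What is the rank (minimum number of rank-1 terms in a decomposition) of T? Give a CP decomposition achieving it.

rank(T) = 3

Lower bound: in the mode-2 unfolding of T (rows indexed by j, columns by (i,k)) the 3×3 minor on rows j ∈ {0, 1, 2}, columns (i,k) ∈ {(0,0), (0,1), (0,2)} is det [[10, 9, 7], [-4, -10, 10], [-4, -5, 1]] = -64 ≠ 0, so that unfolding has rank ≥ 3 and hence rank(T) ≥ 3 (CP rank is at least every unfolding rank, though it can be larger).
Upper bound: T is a sum of 3 rank-1 terms, T = [1, 1] (x) [1, -2, -1] (x) [2, 1, -1] + [2, -1] (x) [1, 1, 0] (x) [2, 0, 4] + [2, 1] (x) [2, -2, -1] (x) [1, 2, 0] (one valid choice — decompositions are not unique — normalised so each a, b is primitive with positive first nonzero entry; check it by expanding all entries), so rank(T) ≤ 3.
These bounds meet, so rank(T) = 3.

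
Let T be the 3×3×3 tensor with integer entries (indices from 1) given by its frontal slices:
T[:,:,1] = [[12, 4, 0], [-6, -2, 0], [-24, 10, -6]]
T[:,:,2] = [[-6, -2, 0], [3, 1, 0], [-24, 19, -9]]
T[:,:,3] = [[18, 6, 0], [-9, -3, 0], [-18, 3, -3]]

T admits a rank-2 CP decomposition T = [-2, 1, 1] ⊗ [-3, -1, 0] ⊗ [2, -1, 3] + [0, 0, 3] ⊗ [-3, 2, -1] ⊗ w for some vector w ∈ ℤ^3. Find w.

Subtract the known terms from T to get the rank-1 residual R = [0, 0, 3] ⊗ [-3, 2, -1] ⊗ w, so R[i,j,k] = a[i]·b[j]·w[k]. Pick indices with nonzero a[3]·b[1] = (3)·(-3) = -9. Only the fibre through (3,1,·) is needed: R[3,1,:] = T[3,1,:] − Σₗ aₗ[3]bₗ[1]cₗ = [-24, -24, -18] − (1)·(-3)·[2, -1, 3] = [-18, -27, -9]. Then w[k] = R[3,1,k] / -9 for each k, giving w = [-18, -27, -9] / -9 = [2, 3, 1].

w = [2, 3, 1]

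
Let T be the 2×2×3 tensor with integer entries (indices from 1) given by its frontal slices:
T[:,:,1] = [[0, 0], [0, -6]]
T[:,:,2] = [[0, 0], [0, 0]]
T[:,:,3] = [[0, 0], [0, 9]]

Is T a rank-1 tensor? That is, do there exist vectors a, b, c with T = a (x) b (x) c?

If T = a (x) b (x) c then every fibre of T is a multiple of the corresponding factor, so read the factors off the fibres through the nonzero entry T[2,2,1] = -6.
The mode-1 fibre T[:,2,1] = [0, -6] gives a = [0, 1] (primitive direction); the mode-2 fibre T[2,:,1] = [0, -6] gives b = [0, 1]; then c[k] = T[2,2,k] / (a[2]·b[2]) = [-6, 0, 9] / 1 = [-6, 0, 9].
Expanding [0, 1] (x) [0, 1] (x) [-6, 0, 9] reproduces all 12 entries of T, so T = [0, 1] (x) [0, 1] (x) [-6, 0, 9] and rank(T) ≤ 1.
Equivalently every frontal slice T[:,:,k] is c[k] times the rank-1 matrix [0, 1] (x) [0, 1]. So T has rank 1 (it is nonzero).

Yes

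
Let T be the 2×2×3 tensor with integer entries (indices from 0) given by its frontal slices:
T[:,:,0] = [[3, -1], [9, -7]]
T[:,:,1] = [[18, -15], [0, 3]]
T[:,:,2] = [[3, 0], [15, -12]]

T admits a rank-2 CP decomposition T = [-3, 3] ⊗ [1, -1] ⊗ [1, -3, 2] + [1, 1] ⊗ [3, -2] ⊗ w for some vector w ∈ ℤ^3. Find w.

Subtract the known terms from T to get the rank-1 residual R = [1, 1] ⊗ [3, -2] ⊗ w, so R[i,j,k] = a[i]·b[j]·w[k]. Pick indices with nonzero a[0]·b[0] = (1)·(3) = 3. Only the fibre through (0,0,·) is needed: R[0,0,:] = T[0,0,:] − Σₗ aₗ[0]bₗ[0]cₗ = [3, 18, 3] − (-3)·(1)·[1, -3, 2] = [6, 9, 9]. Then w[k] = R[0,0,k] / 3 for each k, giving w = [6, 9, 9] / 3 = [2, 3, 3].

w = [2, 3, 3]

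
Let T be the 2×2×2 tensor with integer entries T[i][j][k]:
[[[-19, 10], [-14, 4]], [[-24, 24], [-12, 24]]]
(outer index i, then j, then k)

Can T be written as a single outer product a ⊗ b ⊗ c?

The mode-2 unfolding of T (rows indexed by j, columns by (i,k) = (0,0), (0,1), (1,0), (1,1)) is [[-19, 10, -24, 24], [-14, 4, -12, 24]].
There the 2×2 minor on rows j ∈ {0, 1}, columns (i,k) ∈ {(0,0), (0,1)} is det [[-19, 10], [-14, 4]] = 64 ≠ 0, so this unfolding has rank ≥ 2; CP rank is at least every unfolding rank, so rank(T) ≥ 2.
In particular rank(T) ≥ 2 > 1, so T is not rank-1.

No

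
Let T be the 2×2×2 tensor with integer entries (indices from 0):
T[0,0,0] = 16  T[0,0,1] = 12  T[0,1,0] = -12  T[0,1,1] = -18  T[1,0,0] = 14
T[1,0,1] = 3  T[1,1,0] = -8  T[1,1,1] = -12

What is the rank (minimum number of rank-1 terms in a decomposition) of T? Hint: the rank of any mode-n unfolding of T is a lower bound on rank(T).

2

Lower bound: the mode-2 unfolding of T (rows indexed by j, columns by (i,k) = (0,0), (0,1), (1,0), (1,1)) is [[16, 12, 14, 3], [-12, -18, -8, -12]].
There the 2×2 minor on rows j ∈ {0, 1}, columns (i,k) ∈ {(0,0), (0,1)} is det [[16, 12], [-12, -18]] = -144 ≠ 0, so this unfolding has rank ≥ 2; CP rank is at least every unfolding rank, so rank(T) ≥ 2. (This is only a lower bound: in general the CP rank may exceed every unfolding rank, so we still need to exhibit 2 rank-1 terms summing to T.)
Upper bound — finding two terms. Write S_k = T[:,:,k] for the frontal slices: S₀ = [[16, -12], [14, -8]], S₁ = [[12, -18], [3, -12]].
If T = a₁ ⊗ b₁ ⊗ c₁ + a₂ ⊗ b₂ ⊗ c₂ then each S_k = c₁[k]·a₁b₁ᵀ + c₂[k]·a₂b₂ᵀ. S₀ and S₁ are linearly independent, so a₁b₁ᵀ and a₂b₂ᵀ must span the same plane of matrices: they are the rank-1 matrices of the form x·S₀ + y·S₁.
det(x·S₀ + y·S₁) is 40·x² − 90·y² = 10·(2·x − 3·y)(2·x + 3·y), vanishing at (x:y) = (3:2) and (3:-2).
M₁ = 3·S₀ + 2·S₁ = [[72, -72], [48, -48]] = 24·(3, 2)(1, -1)ᵀ and M₂ = 3·S₀ − 2·S₁ = [[24, 0], [36, 0]] = 12·(2, 3)(1, 0)ᵀ, so take a₁ = (3, 2), b₁ = (1, -1), a₂ = (2, 3), b₂ = (1, 0).
Each slice is an integer combination of E₁ = a₁b₁ᵀ and E₂ = a₂b₂ᵀ: S₀ = 4·E₁ + 2·E₂, S₁ = 6·E₁ − 3·E₂; reading off coefficients, c₁ = (4, 6) and c₂ = (2, -3).
Hence T = (3, 2) ⊗ (1, -1) ⊗ (4, 6) + (2, 3) ⊗ (1, 0) ⊗ (2, -3), so rank(T) ≤ 2.
These bounds meet, so rank(T) = 2.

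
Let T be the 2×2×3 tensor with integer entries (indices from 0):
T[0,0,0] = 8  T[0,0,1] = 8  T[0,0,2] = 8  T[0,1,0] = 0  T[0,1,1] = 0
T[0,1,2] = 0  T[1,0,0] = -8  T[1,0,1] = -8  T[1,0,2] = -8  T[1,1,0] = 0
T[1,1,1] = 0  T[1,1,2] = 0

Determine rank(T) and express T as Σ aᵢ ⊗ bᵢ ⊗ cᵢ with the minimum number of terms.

Lower bound: T ≠ 0 (e.g. T[0,0,0] = 8), so rank(T) ≥ 1.
Upper bound: if T = a ⊗ b ⊗ c then every fibre of T is a multiple of the corresponding factor, so read the factors off the fibres through the nonzero entry T[0,0,0] = 8.
The mode-1 fibre T[:,0,0] = [8, -8] gives a = [1, -1] (primitive direction); the mode-2 fibre T[0,:,0] = [8, 0] gives b = [1, 0]; then c[k] = T[0,0,k] / (a[0]·b[0]) = [8, 8, 8] / 1 = [8, 8, 8].
Expanding [1, -1] ⊗ [1, 0] ⊗ [8, 8, 8] reproduces all 12 entries of T, so T = [1, -1] ⊗ [1, 0] ⊗ [8, 8, 8] and rank(T) ≤ 1.
These bounds meet, so rank(T) = 1.
Check entry T[1,1,1] = 0: (-1)·(0)·(8) = 0.

rank(T) = 1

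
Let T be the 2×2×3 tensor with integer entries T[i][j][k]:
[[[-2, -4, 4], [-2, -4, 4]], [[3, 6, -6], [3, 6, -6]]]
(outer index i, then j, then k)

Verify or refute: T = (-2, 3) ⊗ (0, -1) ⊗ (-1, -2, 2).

No

Reconstruct entry (0,0,0) from the claimed factors: Σₗ aₗ[0]bₗ[0]cₗ[0] = (-2)·(0)·(-1) = 0, but T[0,0,0] = -2. The claim is false.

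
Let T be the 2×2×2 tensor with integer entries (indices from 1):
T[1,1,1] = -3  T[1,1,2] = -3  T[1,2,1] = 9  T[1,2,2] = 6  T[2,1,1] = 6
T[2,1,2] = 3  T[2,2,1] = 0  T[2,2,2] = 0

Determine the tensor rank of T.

2

Lower bound: in the mode-3 unfolding of T (rows indexed by k, columns by (i,j)) the 2×2 minor on rows k ∈ {1, 2}, columns (i,j) ∈ {(1,1), (1,2)} is det [[-3, 9], [-3, 6]] = 9 ≠ 0, so that unfolding has rank ≥ 2 and hence rank(T) ≥ 2 (CP rank is at least every unfolding rank, though it can be larger).
Upper bound: with S_k = T[:,:,k], the two rank-1 terms a₁b₁ᵀ, a₂b₂ᵀ are the rank-1 members of the pencil x·S₁ + y·S₂.
det(x·S₁ + y·S₂) is −54·x² − 63·xy − 18·y² = (-9)·(3·x + 2·y)(2·x + y), vanishing at (x:y) = (2:-3) and (1:-2).
M₁ = 2·S₁ − 3·S₂ = [[3, 0], [3, 0]] = 3·(1, 1)(1, 0)ᵀ and M₂ = S₁ − 2·S₂ = [[3, -3], [0, 0]] = 3·(1, 0)(1, -1)ᵀ, so take a₁ = (1, 1), b₁ = (1, 0), a₂ = (1, 0), b₂ = (1, -1).
Each slice is an integer combination of E₁ = a₁b₁ᵀ and E₂ = a₂b₂ᵀ: S₁ = 6·E₁ − 9·E₂, S₂ = 3·E₁ − 6·E₂; reading off coefficients, c₁ = (6, 3) and c₂ = (-9, -6).
Hence T = (1, 1) ⊗ (1, 0) ⊗ (6, 3) + (1, 0) ⊗ (1, -1) ⊗ (-9, -6), so rank(T) ≤ 2.
These bounds meet, so rank(T) = 2.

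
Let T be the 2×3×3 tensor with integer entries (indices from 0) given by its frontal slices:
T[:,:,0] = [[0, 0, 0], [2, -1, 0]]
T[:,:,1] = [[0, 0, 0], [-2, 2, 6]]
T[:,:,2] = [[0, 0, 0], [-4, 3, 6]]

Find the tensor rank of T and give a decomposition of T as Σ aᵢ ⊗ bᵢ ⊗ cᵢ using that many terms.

rank(T) = 2

Lower bound: the mode-3 unfolding of T (rows indexed by k, columns by (i,j) = (0,0), (0,1), (0,2), (1,0), (1,1), (1,2)) is [[0, 0, 0, 2, -1, 0], [0, 0, 0, -2, 2, 6], [0, 0, 0, -4, 3, 6]].
There the 2×2 minor on rows k ∈ {0, 1}, columns (i,j) ∈ {(1,0), (1,1)} is det [[2, -1], [-2, 2]] = 2 ≠ 0, so this unfolding has rank ≥ 2; CP rank is at least every unfolding rank, so rank(T) ≥ 2. (Unfolding ranks only ever bound the CP rank from below — rank(T) can be strictly larger than all of them — so the matching upper bound has to come from an explicit 2-term decomposition.)
Upper bound — finding two terms. Every mode-1 slice of T is a multiple of one matrix: T[i,:,:] = a[i]·M with a = [0, 1] and M = [[2, -2, -4], [-1, 2, 3], [0, 6, 6]] (rows indexed by j, columns by k). So it suffices to write M as a sum of two rank-1 matrices.
The rows of M satisfy (row 2) = 3·(row 0) + 6·(row 1), so splitting by rows, M = [1, 0, 3][2, -2, -4]ᵀ + [0, 1, 6][-1, 2, 3]ᵀ.
Hence T = [0, 1] ⊗ [1, 0, 3] ⊗ [2, -2, -4] + [0, 1] ⊗ [0, 1, 6] ⊗ [-1, 2, 3], so rank(T) ≤ 2.
These bounds meet, so rank(T) = 2.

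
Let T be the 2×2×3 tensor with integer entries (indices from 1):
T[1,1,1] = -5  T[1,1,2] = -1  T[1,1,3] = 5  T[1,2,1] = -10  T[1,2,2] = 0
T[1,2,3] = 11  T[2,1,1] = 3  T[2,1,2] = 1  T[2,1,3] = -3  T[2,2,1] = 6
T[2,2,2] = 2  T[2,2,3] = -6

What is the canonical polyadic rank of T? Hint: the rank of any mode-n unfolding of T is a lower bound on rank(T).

3

Lower bound: the mode-3 unfolding of T (rows indexed by k, columns by (i,j) = (1,1), (1,2), (2,1), (2,2)) is [[-5, -10, 3, 6], [-1, 0, 1, 2], [5, 11, -3, -6]].
There the 3×3 minor on rows k ∈ {1, 2, 3}, columns (i,j) ∈ {(1,1), (1,2), (2,1)} is det [[-5, -10, 3], [-1, 0, 1], [5, 11, -3]] = 2 ≠ 0, so this unfolding has rank ≥ 3; CP rank is at least every unfolding rank, so rank(T) ≥ 3. (Unfolding ranks only ever bound the CP rank from below — rank(T) can be strictly larger than all of them — so the matching upper bound has to come from an explicit 3-term decomposition.)
Upper bound: T is a sum of 3 rank-1 terms, T = [1, -1] ⊗ [1, 2] ⊗ [-1, -1, 1] + [1, 0] ⊗ [0, 1] ⊗ [0, 2, 1] + [2, -1] ⊗ [1, 2] ⊗ [-2, 0, 2] (one valid choice — decompositions are not unique — normalised so each a, b is primitive with positive first nonzero entry; check it by expanding all entries), so rank(T) ≤ 3.
These bounds meet, so rank(T) = 3.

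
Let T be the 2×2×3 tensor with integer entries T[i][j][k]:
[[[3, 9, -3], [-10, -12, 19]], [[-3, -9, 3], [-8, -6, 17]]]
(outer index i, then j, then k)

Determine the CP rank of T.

2

Lower bound: the mode-3 unfolding of T (rows indexed by k, columns by (i,j) = (0,0), (0,1), (1,0), (1,1)) is [[3, -10, -3, -8], [9, -12, -9, -6], [-3, 19, 3, 17]].
There the 2×2 minor on rows k ∈ {0, 1}, columns (i,j) ∈ {(0,0), (0,1)} is det [[3, -10], [9, -12]] = 54 ≠ 0, so this unfolding has rank ≥ 2; CP rank is at least every unfolding rank, so rank(T) ≥ 2. (This is only a lower bound: in general the CP rank may exceed every unfolding rank, so we still need to exhibit 2 rank-1 terms summing to T.)
Upper bound — finding two terms. Write S_k = T[:,:,k] for the frontal slices: S₀ = [[3, -10], [-3, -8]], S₁ = [[9, -12], [-9, -6]], S₂ = [[-3, 19], [3, 17]].
If T = a₁ ∘ b₁ ∘ c₁ + a₂ ∘ b₂ ∘ c₂ then each S_k = c₁[k]·a₁b₁ᵀ + c₂[k]·a₂b₂ᵀ. S₀ and S₁ are linearly independent, so a₁b₁ᵀ and a₂b₂ᵀ must span the same plane of matrices: they are the rank-1 matrices of the form x·S₀ + y·S₁.
det(x·S₀ + y·S₁) is −54·x² − 216·xy − 162·y² = (-54)·(x + 3·y)(x + y), vanishing at (x:y) = (3:-1) and (1:-1).
M₁ = 3·S₀ − S₁ = [[0, -18], [0, -18]] = (-18)·(1, 1)(0, 1)ᵀ and M₂ = S₀ − S₁ = [[-6, 2], [6, -2]] = (-2)·(1, -1)(3, -1)ᵀ, so take a₁ = (1, 1), b₁ = (0, 1), a₂ = (1, -1), b₂ = (3, -1).
Each slice is an integer combination of E₁ = a₁b₁ᵀ and E₂ = a₂b₂ᵀ: S₀ = −9·E₁ + E₂, S₁ = −9·E₁ + 3·E₂, S₂ = 18·E₁ − E₂; reading off coefficients, c₁ = (-9, -9, 18) and c₂ = (1, 3, -1).
Hence T = (1, 1) ∘ (0, 1) ∘ (-9, -9, 18) + (1, -1) ∘ (3, -1) ∘ (1, 3, -1), so rank(T) ≤ 2.
These bounds meet, so rank(T) = 2.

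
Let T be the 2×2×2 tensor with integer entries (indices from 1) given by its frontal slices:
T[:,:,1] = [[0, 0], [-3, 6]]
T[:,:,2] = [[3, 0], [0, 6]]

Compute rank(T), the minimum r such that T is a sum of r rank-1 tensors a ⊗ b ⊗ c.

Lower bound: the mode-3 unfolding of T (rows indexed by k, columns by (i,j) = (1,1), (1,2), (2,1), (2,2)) is [[0, 0, -3, 6], [3, 0, 0, 6]].
There the 2×2 minor on rows k ∈ {1, 2}, columns (i,j) ∈ {(1,1), (2,1)} is det [[0, -3], [3, 0]] = 9 ≠ 0, so this unfolding has rank ≥ 2; CP rank is at least every unfolding rank, so rank(T) ≥ 2. (This is only a lower bound: in general the CP rank may exceed every unfolding rank, so we still need to exhibit 2 rank-1 terms summing to T.)
Upper bound — finding two terms. Write S_k = T[:,:,k] for the frontal slices: S₁ = [[0, 0], [-3, 6]], S₂ = [[3, 0], [0, 6]].
If T = a₁ ⊗ b₁ ⊗ c₁ + a₂ ⊗ b₂ ⊗ c₂ then each S_k = c₁[k]·a₁b₁ᵀ + c₂[k]·a₂b₂ᵀ. S₁ and S₂ are linearly independent, so a₁b₁ᵀ and a₂b₂ᵀ must span the same plane of matrices: they are the rank-1 matrices of the form x·S₁ + y·S₂.
det(x·S₁ + y·S₂) is 18·xy + 18·y² = 18·(y)(x + y), vanishing at (x:y) = (1:0) and (1:-1).
M₁ = S₁ = [[0, 0], [-3, 6]] = (-3)·[0, 1][1, -2]ᵀ and M₂ = S₁ − S₂ = [[-3, 0], [-3, 0]] = (-3)·[1, 1][1, 0]ᵀ, so take a₁ = [0, 1], b₁ = [1, -2], a₂ = [1, 1], b₂ = [1, 0].
Each slice is an integer combination of E₁ = a₁b₁ᵀ and E₂ = a₂b₂ᵀ: S₁ = −3·E₁, S₂ = −3·E₁ + 3·E₂; reading off coefficients, c₁ = [-3, -3] and c₂ = [0, 3].
Hence T = [0, 1] ⊗ [1, -2] ⊗ [-3, -3] + [1, 1] ⊗ [1, 0] ⊗ [0, 3], so rank(T) ≤ 2.
These bounds meet, so rank(T) = 2.

2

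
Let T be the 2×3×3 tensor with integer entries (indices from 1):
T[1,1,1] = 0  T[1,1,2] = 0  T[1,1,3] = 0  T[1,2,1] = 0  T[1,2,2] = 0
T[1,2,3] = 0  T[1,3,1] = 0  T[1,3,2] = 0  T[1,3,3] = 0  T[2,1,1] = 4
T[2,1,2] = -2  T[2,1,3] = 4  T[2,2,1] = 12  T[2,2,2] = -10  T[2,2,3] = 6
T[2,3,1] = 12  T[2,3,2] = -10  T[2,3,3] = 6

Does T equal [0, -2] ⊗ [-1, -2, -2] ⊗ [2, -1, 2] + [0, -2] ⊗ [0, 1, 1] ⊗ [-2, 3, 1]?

Reconstruct entrywise from the claimed factors. For example, T[2,3,1] = 12 and Σₗ aₗ[2]bₗ[3]cₗ[1] = (-2)·(-2)·(2) + (-2)·(1)·(-2) = 12; checking all 18 entries, every one matches. The claim holds.

Yes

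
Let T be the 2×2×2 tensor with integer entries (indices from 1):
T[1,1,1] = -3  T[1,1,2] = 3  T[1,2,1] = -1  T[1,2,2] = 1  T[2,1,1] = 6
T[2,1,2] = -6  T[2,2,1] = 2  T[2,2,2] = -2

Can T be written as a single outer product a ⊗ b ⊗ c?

If T = a ⊗ b ⊗ c then every fibre of T is a multiple of the corresponding factor, so read the factors off the fibres through the nonzero entry T[1,1,1] = -3.
The mode-1 fibre T[:,1,1] = [-3, 6] gives a = [1, -2] (primitive direction); the mode-2 fibre T[1,:,1] = [-3, -1] gives b = [3, 1]; then c[k] = T[1,1,k] / (a[1]·b[1]) = [-3, 3] / 3 = [-1, 1].
Expanding [1, -2] ⊗ [3, 1] ⊗ [-1, 1] reproduces all 8 entries of T, so T = [1, -2] ⊗ [3, 1] ⊗ [-1, 1] and rank(T) ≤ 1.
Equivalently every frontal slice T[:,:,k] is c[k] times the rank-1 matrix [1, -2] ⊗ [3, 1]. So T has rank 1 (it is nonzero).

Yes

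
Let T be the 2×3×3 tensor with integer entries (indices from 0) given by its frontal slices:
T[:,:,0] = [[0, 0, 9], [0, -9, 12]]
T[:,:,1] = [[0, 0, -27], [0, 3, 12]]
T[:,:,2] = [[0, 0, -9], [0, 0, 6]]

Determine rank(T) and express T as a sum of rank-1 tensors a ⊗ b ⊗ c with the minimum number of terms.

rank(T) = 2

Lower bound: the mode-3 unfolding of T (rows indexed by k, columns by (i,j) = (0,0), (0,1), (0,2), (1,0), (1,1), (1,2)) is [[0, 0, 9, 0, -9, 12], [0, 0, -27, 0, 3, 12], [0, 0, -9, 0, 0, 6]].
There the 2×2 minor on rows k ∈ {0, 1}, columns (i,j) ∈ {(0,2), (1,1)} is det [[9, -9], [-27, 3]] = -216 ≠ 0, so this unfolding has rank ≥ 2; CP rank is at least every unfolding rank, so rank(T) ≥ 2. (Unfolding ranks only ever bound the CP rank from below — rank(T) can be strictly larger than all of them — so the matching upper bound has to come from an explicit 2-term decomposition.)
Upper bound — finding two terms. Write S_k = T[:,:,k] for the frontal slices: S₀ = [[0, 0, 9], [0, -9, 12]], S₁ = [[0, 0, -27], [0, 3, 12]], S₂ = [[0, 0, -9], [0, 0, 6]].
If T = a₁ ⊗ b₁ ⊗ c₁ + a₂ ⊗ b₂ ⊗ c₂ then each S_k = c₁[k]·a₁b₁ᵀ + c₂[k]·a₂b₂ᵀ. S₀ and S₁ are linearly independent, so a₁b₁ᵀ and a₂b₂ᵀ must span the same plane of matrices: they are the rank-1 matrices of the form x·S₀ + y·S₁.
The 2×2 minor of x·S₀ + y·S₁ on rows {0,1}, columns {1,2} is 81·x² − 270·xy + 81·y² = 27·(x − 3·y)(3·x − y), vanishing at (x:y) = (3:1) and (1:3).
M₁ = 3·S₀ + S₁ = [[0, 0, 0], [0, -24, 48]] = (-24)·[0, 1][0, 1, -2]ᵀ and M₂ = S₀ + 3·S₁ = [[0, 0, -72], [0, 0, 48]] = (-24)·[3, -2][0, 0, 1]ᵀ, so take a₁ = [0, 1], b₁ = [0, 1, -2], a₂ = [3, -2], b₂ = [0, 0, 1].
Each slice is an integer combination of E₁ = a₁b₁ᵀ and E₂ = a₂b₂ᵀ: S₀ = −9·E₁ + 3·E₂, S₁ = 3·E₁ − 9·E₂, S₂ = −3·E₂; reading off coefficients, c₁ = [-9, 3, 0] and c₂ = [3, -9, -3].
Hence T = [0, 1] ⊗ [0, 1, -2] ⊗ [-9, 3, 0] + [3, -2] ⊗ [0, 0, 1] ⊗ [3, -9, -3], so rank(T) ≤ 2.
These bounds meet, so rank(T) = 2.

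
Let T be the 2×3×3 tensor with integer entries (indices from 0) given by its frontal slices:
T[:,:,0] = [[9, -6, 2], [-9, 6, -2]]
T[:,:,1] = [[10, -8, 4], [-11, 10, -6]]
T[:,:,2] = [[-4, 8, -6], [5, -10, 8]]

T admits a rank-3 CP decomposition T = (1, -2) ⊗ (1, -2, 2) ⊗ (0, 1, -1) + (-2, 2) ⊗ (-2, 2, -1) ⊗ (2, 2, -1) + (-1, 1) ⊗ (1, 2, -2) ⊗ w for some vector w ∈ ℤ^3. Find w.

Subtract the known terms from T to get the rank-1 residual R = (-1, 1) ⊗ (1, 2, -2) ⊗ w, so R[i,j,k] = a[i]·b[j]·w[k]. Pick indices with nonzero a[0]·b[0] = (-1)·(1) = -1. Only the fibre through (0,0,·) is needed: R[0,0,:] = T[0,0,:] − Σₗ aₗ[0]bₗ[0]cₗ = [9, 10, -4] − (1)·(1)·(0, 1, -1) − (-2)·(-2)·(2, 2, -1) = [1, 1, 1]. Then w[k] = R[0,0,k] / -1 for each k, giving w = [1, 1, 1] / -1 = (-1, -1, -1).

w = (-1, -1, -1)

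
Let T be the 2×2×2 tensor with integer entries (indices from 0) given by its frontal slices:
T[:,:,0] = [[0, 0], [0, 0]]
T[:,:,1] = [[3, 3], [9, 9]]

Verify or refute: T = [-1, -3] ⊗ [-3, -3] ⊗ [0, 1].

Reconstruct entrywise from the claimed factors. For example, T[1,0,0] = 0 and Σₗ aₗ[1]bₗ[0]cₗ[0] = (-3)·(-3)·(0) = 0; checking all 8 entries, every one matches. The claim holds.

Yes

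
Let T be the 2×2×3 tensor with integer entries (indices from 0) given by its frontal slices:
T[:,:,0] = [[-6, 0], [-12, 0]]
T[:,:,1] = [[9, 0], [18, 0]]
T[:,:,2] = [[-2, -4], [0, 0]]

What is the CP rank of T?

Lower bound: in the mode-3 unfolding of T (rows indexed by k, columns by (i,j)) the 2×2 minor on rows k ∈ {0, 2}, columns (i,j) ∈ {(0,0), (0,1)} is det [[-6, 0], [-2, -4]] = 24 ≠ 0, so that unfolding has rank ≥ 2 and hence rank(T) ≥ 2 (CP rank is at least every unfolding rank, though it can be larger).
Upper bound: with S_k = T[:,:,k], the two rank-1 terms a₁b₁ᵀ, a₂b₂ᵀ are the rank-1 members of the pencil x·S₀ + y·S₂.
det(x·S₀ + y·S₂) is −48·xy = (-48)·(y)(x), vanishing at (x:y) = (1:0) and (0:1).
M₁ = S₀ = [[-6, 0], [-12, 0]] = (-6)·(1, 2)(1, 0)ᵀ and M₂ = S₂ = [[-2, -4], [0, 0]] = (-2)·(1, 0)(1, 2)ᵀ, so take a₁ = (1, 2), b₁ = (1, 0), a₂ = (1, 0), b₂ = (1, 2).
Each slice is an integer combination of E₁ = a₁b₁ᵀ and E₂ = a₂b₂ᵀ: S₀ = −6·E₁, S₁ = 9·E₁, S₂ = −2·E₂; reading off coefficients, c₁ = (-6, 9, 0) and c₂ = (0, 0, -2).
Hence T = (1, 2) ⊗ (1, 0) ⊗ (-6, 9, 0) + (1, 0) ⊗ (1, 2) ⊗ (0, 0, -2), so rank(T) ≤ 2.
These bounds meet, so rank(T) = 2.

2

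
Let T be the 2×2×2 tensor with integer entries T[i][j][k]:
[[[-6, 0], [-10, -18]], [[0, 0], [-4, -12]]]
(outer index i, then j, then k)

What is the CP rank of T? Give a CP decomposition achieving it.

rank(T) = 2

Lower bound: the mode-2 unfolding of T (rows indexed by j, columns by (i,k) = (0,0), (0,1), (1,0), (1,1)) is [[-6, 0, 0, 0], [-10, -18, -4, -12]].
There the 2×2 minor on rows j ∈ {0, 1}, columns (i,k) ∈ {(0,0), (0,1)} is det [[-6, 0], [-10, -18]] = 108 ≠ 0, so this unfolding has rank ≥ 2; CP rank is at least every unfolding rank, so rank(T) ≥ 2. (This is only a lower bound: in general the CP rank may exceed every unfolding rank, so we still need to exhibit 2 rank-1 terms summing to T.)
Upper bound — finding two terms. Write S_k = T[:,:,k] for the frontal slices: S₀ = [[-6, -10], [0, -4]], S₁ = [[0, -18], [0, -12]].
If T = a₁ ⊗ b₁ ⊗ c₁ + a₂ ⊗ b₂ ⊗ c₂ then each S_k = c₁[k]·a₁b₁ᵀ + c₂[k]·a₂b₂ᵀ. S₀ and S₁ are linearly independent, so a₁b₁ᵀ and a₂b₂ᵀ must span the same plane of matrices: they are the rank-1 matrices of the form x·S₀ + y·S₁.
det(x·S₀ + y·S₁) is 24·x² + 72·xy = 24·(x + 3·y)(x), vanishing at (x:y) = (3:-1) and (0:1).
M₁ = 3·S₀ − S₁ = [[-18, -12], [0, 0]] = (-6)·[1, 0][3, 2]ᵀ and M₂ = S₁ = [[0, -18], [0, -12]] = (-6)·[3, 2][0, 1]ᵀ, so take a₁ = [1, 0], b₁ = [3, 2], a₂ = [3, 2], b₂ = [0, 1].
Each slice is an integer combination of E₁ = a₁b₁ᵀ and E₂ = a₂b₂ᵀ: S₀ = −2·E₁ − 2·E₂, S₁ = −6·E₂; reading off coefficients, c₁ = [-2, 0] and c₂ = [-2, -6].
Hence T = [1, 0] ⊗ [3, 2] ⊗ [-2, 0] + [3, 2] ⊗ [0, 1] ⊗ [-2, -6], so rank(T) ≤ 2.
These bounds meet, so rank(T) = 2.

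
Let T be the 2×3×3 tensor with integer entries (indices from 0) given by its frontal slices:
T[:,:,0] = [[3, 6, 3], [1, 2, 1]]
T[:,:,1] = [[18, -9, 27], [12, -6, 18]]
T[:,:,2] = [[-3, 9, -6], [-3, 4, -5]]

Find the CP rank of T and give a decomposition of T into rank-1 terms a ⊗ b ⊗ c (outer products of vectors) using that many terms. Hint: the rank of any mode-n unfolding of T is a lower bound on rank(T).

rank(T) = 2

Lower bound: the mode-3 unfolding of T (rows indexed by k, columns by (i,j) = (0,0), (0,1), (0,2), (1,0), (1,1), (1,2)) is [[3, 6, 3, 1, 2, 1], [18, -9, 27, 12, -6, 18], [-3, 9, -6, -3, 4, -5]].
There the 2×2 minor on rows k ∈ {0, 1}, columns (i,j) ∈ {(0,0), (0,1)} is det [[3, 6], [18, -9]] = -135 ≠ 0, so this unfolding has rank ≥ 2; CP rank is at least every unfolding rank, so rank(T) ≥ 2. (Flattening ranks never certify an upper bound on CP rank; for that we must actually write T with 2 rank-1 terms.)
Upper bound — finding two terms. Write S_k = T[:,:,k] for the frontal slices: S₀ = [[3, 6, 3], [1, 2, 1]], S₁ = [[18, -9, 27], [12, -6, 18]], S₂ = [[-3, 9, -6], [-3, 4, -5]].
If T = a₁ ⊗ b₁ ⊗ c₁ + a₂ ⊗ b₂ ⊗ c₂ then each S_k = c₁[k]·a₁b₁ᵀ + c₂[k]·a₂b₂ᵀ. S₀ and S₁ are linearly independent, so a₁b₁ᵀ and a₂b₂ᵀ must span the same plane of matrices: they are the rank-1 matrices of the form x·S₀ + y·S₁.
The 2×2 minor of x·S₀ + y·S₁ on rows {0,1}, columns {0,1} is −45·xy = (-45)·(y)(x), vanishing at (x:y) = (1:0) and (0:1).
M₁ = S₀ = [[3, 6, 3], [1, 2, 1]] = [3, 1][1, 2, 1]ᵀ and M₂ = S₁ = [[18, -9, 27], [12, -6, 18]] = 3·[3, 2][2, -1, 3]ᵀ, so take a₁ = [3, 1], b₁ = [1, 2, 1], a₂ = [3, 2], b₂ = [2, -1, 3].
Each slice is an integer combination of E₁ = a₁b₁ᵀ and E₂ = a₂b₂ᵀ: S₀ = E₁, S₁ = 3·E₂, S₂ = E₁ − E₂; reading off coefficients, c₁ = [1, 0, 1] and c₂ = [0, 3, -1].
Hence T = [3, 1] ⊗ [1, 2, 1] ⊗ [1, 0, 1] + [3, 2] ⊗ [2, -1, 3] ⊗ [0, 3, -1], so rank(T) ≤ 2.
These bounds meet, so rank(T) = 2.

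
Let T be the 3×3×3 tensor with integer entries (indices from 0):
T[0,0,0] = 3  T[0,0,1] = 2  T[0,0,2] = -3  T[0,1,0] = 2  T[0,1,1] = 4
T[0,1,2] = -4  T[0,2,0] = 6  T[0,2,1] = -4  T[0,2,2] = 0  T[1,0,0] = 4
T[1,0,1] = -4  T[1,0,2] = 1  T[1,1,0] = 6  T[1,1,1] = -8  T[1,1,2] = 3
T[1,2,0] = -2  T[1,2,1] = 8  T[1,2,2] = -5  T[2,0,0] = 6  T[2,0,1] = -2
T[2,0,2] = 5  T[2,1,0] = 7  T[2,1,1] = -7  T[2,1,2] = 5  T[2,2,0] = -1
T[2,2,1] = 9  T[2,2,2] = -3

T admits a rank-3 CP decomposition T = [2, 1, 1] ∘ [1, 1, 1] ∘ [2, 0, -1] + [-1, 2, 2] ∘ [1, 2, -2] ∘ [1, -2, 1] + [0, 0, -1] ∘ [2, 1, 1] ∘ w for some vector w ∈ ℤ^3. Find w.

w = [-1, -1, -2]

Subtract the known terms from T to get the rank-1 residual R = [0, 0, -1] ∘ [2, 1, 1] ∘ w, so R[i,j,k] = a[i]·b[j]·w[k]. Pick indices with nonzero a[2]·b[0] = (-1)·(2) = -2. Only the fibre through (2,0,·) is needed: R[2,0,:] = T[2,0,:] − Σₗ aₗ[2]bₗ[0]cₗ = [6, -2, 5] − (1)·(1)·[2, 0, -1] − (2)·(1)·[1, -2, 1] = [2, 2, 4]. Then w[k] = R[2,0,k] / -2 for each k, giving w = [2, 2, 4] / -2 = [-1, -1, -2].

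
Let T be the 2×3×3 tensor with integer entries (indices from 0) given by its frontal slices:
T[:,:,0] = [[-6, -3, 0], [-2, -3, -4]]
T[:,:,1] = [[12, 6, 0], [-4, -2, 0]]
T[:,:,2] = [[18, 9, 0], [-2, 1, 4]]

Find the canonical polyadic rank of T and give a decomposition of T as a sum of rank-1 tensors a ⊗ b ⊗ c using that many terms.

rank(T) = 2

Lower bound: the mode-2 unfolding of T (rows indexed by j, columns by (i,k) = (0,0), (0,1), (0,2), (1,0), (1,1), (1,2)) is [[-6, 12, 18, -2, -4, -2], [-3, 6, 9, -3, -2, 1], [0, 0, 0, -4, 0, 4]].
There the 2×2 minor on rows j ∈ {0, 1}, columns (i,k) ∈ {(0,0), (1,0)} is det [[-6, -2], [-3, -3]] = 12 ≠ 0, so this unfolding has rank ≥ 2; CP rank is at least every unfolding rank, so rank(T) ≥ 2. (Unfolding ranks only ever bound the CP rank from below — rank(T) can be strictly larger than all of them — so the matching upper bound has to come from an explicit 2-term decomposition.)
Upper bound — finding two terms. Write S_k = T[:,:,k] for the frontal slices: S₀ = [[-6, -3, 0], [-2, -3, -4]], S₁ = [[12, 6, 0], [-4, -2, 0]], S₂ = [[18, 9, 0], [-2, 1, 4]].
If T = a₁ ⊗ b₁ ⊗ c₁ + a₂ ⊗ b₂ ⊗ c₂ then each S_k = c₁[k]·a₁b₁ᵀ + c₂[k]·a₂b₂ᵀ. S₀ and S₁ are linearly independent, so a₁b₁ᵀ and a₂b₂ᵀ must span the same plane of matrices: they are the rank-1 matrices of the form x·S₀ + y·S₁.
The 2×2 minor of x·S₀ + y·S₁ on rows {0,1}, columns {0,1} is 12·x² − 24·xy = 12·(x − 2·y)(x), vanishing at (x:y) = (2:1) and (0:1).
M₁ = 2·S₀ + S₁ = [[0, 0, 0], [-8, -8, -8]] = (-8)·[0, 1][1, 1, 1]ᵀ and M₂ = S₁ = [[12, 6, 0], [-4, -2, 0]] = 2·[3, -1][2, 1, 0]ᵀ, so take a₁ = [0, 1], b₁ = [1, 1, 1], a₂ = [3, -1], b₂ = [2, 1, 0].
Each slice is an integer combination of E₁ = a₁b₁ᵀ and E₂ = a₂b₂ᵀ: S₀ = −4·E₁ − E₂, S₁ = 2·E₂, S₂ = 4·E₁ + 3·E₂; reading off coefficients, c₁ = [-4, 0, 4] and c₂ = [-1, 2, 3].
Hence T = [0, 1] ⊗ [1, 1, 1] ⊗ [-4, 0, 4] + [3, -1] ⊗ [2, 1, 0] ⊗ [-1, 2, 3], so rank(T) ≤ 2.
These bounds meet, so rank(T) = 2.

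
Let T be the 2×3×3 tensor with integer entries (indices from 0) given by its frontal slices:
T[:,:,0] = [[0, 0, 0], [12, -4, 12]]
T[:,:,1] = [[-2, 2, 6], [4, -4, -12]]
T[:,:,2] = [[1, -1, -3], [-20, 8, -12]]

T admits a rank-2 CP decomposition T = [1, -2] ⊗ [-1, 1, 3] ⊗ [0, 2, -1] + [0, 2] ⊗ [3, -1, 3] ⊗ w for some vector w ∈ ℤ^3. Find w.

Subtract the known terms from T to get the rank-1 residual R = [0, 2] ⊗ [3, -1, 3] ⊗ w, so R[i,j,k] = a[i]·b[j]·w[k]. Pick indices with nonzero a[1]·b[0] = (2)·(3) = 6. Only the fibre through (1,0,·) is needed: R[1,0,:] = T[1,0,:] − Σₗ aₗ[1]bₗ[0]cₗ = [12, 4, -20] − (-2)·(-1)·[0, 2, -1] = [12, 0, -18]. Then w[k] = R[1,0,k] / 6 for each k, giving w = [12, 0, -18] / 6 = [2, 0, -3].

w = [2, 0, -3]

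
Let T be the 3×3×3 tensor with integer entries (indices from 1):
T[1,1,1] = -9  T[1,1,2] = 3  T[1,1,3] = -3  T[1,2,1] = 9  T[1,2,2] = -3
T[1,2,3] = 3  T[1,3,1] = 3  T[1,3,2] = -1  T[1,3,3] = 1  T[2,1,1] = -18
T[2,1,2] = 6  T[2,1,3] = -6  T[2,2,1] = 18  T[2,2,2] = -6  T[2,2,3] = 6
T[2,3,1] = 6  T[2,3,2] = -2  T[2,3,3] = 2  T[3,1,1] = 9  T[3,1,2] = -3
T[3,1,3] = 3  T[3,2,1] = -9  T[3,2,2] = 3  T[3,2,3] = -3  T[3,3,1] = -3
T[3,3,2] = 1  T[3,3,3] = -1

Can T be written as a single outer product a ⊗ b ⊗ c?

The mode-1 fibre T[:,1,1] = [-9, -18, 9] gives a = [1, 2, -1] (primitive direction); the mode-2 fibre T[1,:,1] = [-9, 9, 3] gives b = [3, -3, -1]; then c[k] = T[1,1,k] / (a[1]·b[1]) = [-9, 3, -3] / 3 = [-3, 1, -1].
Expanding [1, 2, -1] ⊗ [3, -3, -1] ⊗ [-3, 1, -1] reproduces all 27 entries of T, so T = [1, 2, -1] ⊗ [3, -3, -1] ⊗ [-3, 1, -1] and rank(T) ≤ 1.
Equivalently every frontal slice T[:,:,k] is c[k] times the rank-1 matrix [1, 2, -1] ⊗ [3, -3, -1]. So T has rank 1 (it is nonzero).

Yes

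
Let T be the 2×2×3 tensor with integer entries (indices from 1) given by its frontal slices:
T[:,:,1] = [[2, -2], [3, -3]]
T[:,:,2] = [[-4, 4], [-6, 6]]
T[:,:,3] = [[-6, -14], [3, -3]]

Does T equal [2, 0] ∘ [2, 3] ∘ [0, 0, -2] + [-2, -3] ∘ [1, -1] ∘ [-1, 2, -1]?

Yes

Reconstruct entrywise from the claimed factors. For example, T[2,1,2] = -6 and Σₗ aₗ[2]bₗ[1]cₗ[2] = (0)·(2)·(0) + (-3)·(1)·(2) = -6; checking all 12 entries, every one matches. The claim holds.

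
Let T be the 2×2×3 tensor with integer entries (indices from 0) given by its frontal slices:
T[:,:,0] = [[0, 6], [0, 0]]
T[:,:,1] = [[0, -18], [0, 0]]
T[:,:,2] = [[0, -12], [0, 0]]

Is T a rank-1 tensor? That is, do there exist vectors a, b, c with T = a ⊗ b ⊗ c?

Yes

If T = a ⊗ b ⊗ c then every fibre of T is a multiple of the corresponding factor, so read the factors off the fibres through the nonzero entry T[0,1,0] = 6.
The mode-1 fibre T[:,1,0] = [6, 0] gives a = [1, 0] (primitive direction); the mode-2 fibre T[0,:,0] = [0, 6] gives b = [0, 1]; then c[k] = T[0,1,k] / (a[0]·b[1]) = [6, -18, -12] / 1 = [6, -18, -12].
Expanding [1, 0] ⊗ [0, 1] ⊗ [6, -18, -12] reproduces all 12 entries of T, so T = [1, 0] ⊗ [0, 1] ⊗ [6, -18, -12] and rank(T) ≤ 1.
Equivalently every frontal slice T[:,:,k] is c[k] times the rank-1 matrix [1, 0] ⊗ [0, 1]. So T has rank 1 (it is nonzero).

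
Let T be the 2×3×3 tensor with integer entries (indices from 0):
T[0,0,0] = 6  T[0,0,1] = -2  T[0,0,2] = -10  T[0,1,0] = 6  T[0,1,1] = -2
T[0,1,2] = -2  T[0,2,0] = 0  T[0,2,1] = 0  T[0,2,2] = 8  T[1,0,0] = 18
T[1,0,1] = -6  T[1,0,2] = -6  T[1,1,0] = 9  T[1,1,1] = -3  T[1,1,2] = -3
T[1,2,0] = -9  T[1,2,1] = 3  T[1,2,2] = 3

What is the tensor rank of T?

2

Lower bound: the mode-1 unfolding of T (rows indexed by i, columns by (j,k) = (0,0), (0,1), (0,2), (1,0), (1,1), (1,2), (2,0), (2,1), (2,2)) is [[6, -2, -10, 6, -2, -2, 0, 0, 8], [18, -6, -6, 9, -3, -3, -9, 3, 3]].
There the 2×2 minor on rows i ∈ {0, 1}, columns (j,k) ∈ {(0,0), (0,2)} is det [[6, -10], [18, -6]] = 144 ≠ 0, so this unfolding has rank ≥ 2; CP rank is at least every unfolding rank, so rank(T) ≥ 2. (Unfolding ranks only ever bound the CP rank from below — rank(T) can be strictly larger than all of them — so the matching upper bound has to come from an explicit 2-term decomposition.)
Upper bound — finding two terms. Write S_k = T[:,:,k] for the frontal slices: S₀ = [[6, 6, 0], [18, 9, -9]], S₁ = [[-2, -2, 0], [-6, -3, 3]], S₂ = [[-10, -2, 8], [-6, -3, 3]].
If T = a₁ ⊗ b₁ ⊗ c₁ + a₂ ⊗ b₂ ⊗ c₂ then each S_k = c₁[k]·a₁b₁ᵀ + c₂[k]·a₂b₂ᵀ. S₀ and S₂ are linearly independent, so a₁b₁ᵀ and a₂b₂ᵀ must span the same plane of matrices: they are the rank-1 matrices of the form x·S₀ + y·S₂.
The 2×2 minor of x·S₀ + y·S₂ on rows {0,1}, columns {0,1} is −54·x² − 36·xy + 18·y² = (-18)·(3·x − y)(x + y), vanishing at (x:y) = (1:3) and (1:-1).
M₁ = S₀ + 3·S₂ = [[-24, 0, 24], [0, 0, 0]] = (-24)·[1, 0][1, 0, -1]ᵀ and M₂ = S₀ − S₂ = [[16, 8, -8], [24, 12, -12]] = 4·[2, 3][2, 1, -1]ᵀ, so take a₁ = [1, 0], b₁ = [1, 0, -1], a₂ = [2, 3], b₂ = [2, 1, -1].
Each slice is an integer combination of E₁ = a₁b₁ᵀ and E₂ = a₂b₂ᵀ: S₀ = −6·E₁ + 3·E₂, S₁ = 2·E₁ − E₂, S₂ = −6·E₁ − E₂; reading off coefficients, c₁ = [-6, 2, -6] and c₂ = [3, -1, -1].
Hence T = [1, 0] ⊗ [1, 0, -1] ⊗ [-6, 2, -6] + [2, 3] ⊗ [2, 1, -1] ⊗ [3, -1, -1], so rank(T) ≤ 2.
These bounds meet, so rank(T) = 2.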